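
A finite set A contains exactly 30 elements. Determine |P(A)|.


The set has 30 elements.
The power set contains all possible subsets.
|P(A)| = 2^|A| = 2^30 = 1073741824

1073741824


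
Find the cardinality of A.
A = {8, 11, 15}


Set A = {8, 11, 15}
Listing elements: 8, 11, 15
Counting: 3 elements
|A| = 3

3


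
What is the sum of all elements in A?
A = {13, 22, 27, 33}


Set A = {13, 22, 27, 33}
Sum = 13 + 22 + 27 + 33 = 95

95


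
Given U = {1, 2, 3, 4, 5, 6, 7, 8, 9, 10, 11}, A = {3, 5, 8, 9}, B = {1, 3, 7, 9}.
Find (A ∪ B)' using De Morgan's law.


U = {1, 2, 3, 4, 5, 6, 7, 8, 9, 10, 11}
A = {3, 5, 8, 9}, B = {1, 3, 7, 9}
A ∪ B = {1, 3, 5, 7, 8, 9}
(A ∪ B)' = U \ (A ∪ B) = {2, 4, 6, 10, 11}
Verification via A' ∩ B': A' = {1, 2, 4, 6, 7, 10, 11}, B' = {2, 4, 5, 6, 8, 10, 11}
A' ∩ B' = {2, 4, 6, 10, 11} ✓

{2, 4, 6, 10, 11}


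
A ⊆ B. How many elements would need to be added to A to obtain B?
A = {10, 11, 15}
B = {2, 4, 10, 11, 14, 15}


Set A = {10, 11, 15}, |A| = 3
Set B = {2, 4, 10, 11, 14, 15}, |B| = 6
Since A ⊆ B: B \ A = {2, 4, 14}
|B| - |A| = 6 - 3 = 3

3


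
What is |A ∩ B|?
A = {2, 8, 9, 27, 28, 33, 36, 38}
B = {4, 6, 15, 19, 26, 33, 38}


Set A = {2, 8, 9, 27, 28, 33, 36, 38}
Set B = {4, 6, 15, 19, 26, 33, 38}
A ∩ B = {33, 38}
|A ∩ B| = 2

2


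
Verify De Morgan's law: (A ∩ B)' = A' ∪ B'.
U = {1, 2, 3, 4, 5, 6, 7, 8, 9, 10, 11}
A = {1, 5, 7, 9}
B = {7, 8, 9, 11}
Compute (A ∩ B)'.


U = {1, 2, 3, 4, 5, 6, 7, 8, 9, 10, 11}
A = {1, 5, 7, 9}, B = {7, 8, 9, 11}
A ∩ B = {7, 9}
(A ∩ B)' = U \ (A ∩ B) = {1, 2, 3, 4, 5, 6, 8, 10, 11}
Verification via A' ∪ B': A' = {2, 3, 4, 6, 8, 10, 11}, B' = {1, 2, 3, 4, 5, 6, 10}
A' ∪ B' = {1, 2, 3, 4, 5, 6, 8, 10, 11} ✓

{1, 2, 3, 4, 5, 6, 8, 10, 11}


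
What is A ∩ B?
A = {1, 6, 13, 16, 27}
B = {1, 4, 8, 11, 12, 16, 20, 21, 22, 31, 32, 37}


Set A = {1, 6, 13, 16, 27}
Set B = {1, 4, 8, 11, 12, 16, 20, 21, 22, 31, 32, 37}
A ∩ B includes only elements in both sets.
Check each element of A against B:
1 ✓, 6 ✗, 13 ✗, 16 ✓, 27 ✗
A ∩ B = {1, 16}

{1, 16}


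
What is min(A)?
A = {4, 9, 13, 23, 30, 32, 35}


Set A = {4, 9, 13, 23, 30, 32, 35}
Elements in ascending order: 4, 9, 13, 23, 30, 32, 35
The smallest element is 4.

4


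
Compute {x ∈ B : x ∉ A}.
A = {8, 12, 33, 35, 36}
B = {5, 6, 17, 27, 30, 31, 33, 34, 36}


Set A = {8, 12, 33, 35, 36}
Set B = {5, 6, 17, 27, 30, 31, 33, 34, 36}
Check each element of B against A:
5 ∉ A (include), 6 ∉ A (include), 17 ∉ A (include), 27 ∉ A (include), 30 ∉ A (include), 31 ∉ A (include), 33 ∈ A, 34 ∉ A (include), 36 ∈ A
Elements of B not in A: {5, 6, 17, 27, 30, 31, 34}

{5, 6, 17, 27, 30, 31, 34}


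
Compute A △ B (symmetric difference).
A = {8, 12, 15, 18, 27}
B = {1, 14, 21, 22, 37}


Set A = {8, 12, 15, 18, 27}
Set B = {1, 14, 21, 22, 37}
A △ B = (A \ B) ∪ (B \ A)
Elements in A but not B: {8, 12, 15, 18, 27}
Elements in B but not A: {1, 14, 21, 22, 37}
A △ B = {1, 8, 12, 14, 15, 18, 21, 22, 27, 37}

{1, 8, 12, 14, 15, 18, 21, 22, 27, 37}


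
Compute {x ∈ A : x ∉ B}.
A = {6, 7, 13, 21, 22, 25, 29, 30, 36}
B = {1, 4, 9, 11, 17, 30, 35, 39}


Set A = {6, 7, 13, 21, 22, 25, 29, 30, 36}
Set B = {1, 4, 9, 11, 17, 30, 35, 39}
Check each element of A against B:
6 ∉ B (include), 7 ∉ B (include), 13 ∉ B (include), 21 ∉ B (include), 22 ∉ B (include), 25 ∉ B (include), 29 ∉ B (include), 30 ∈ B, 36 ∉ B (include)
Elements of A not in B: {6, 7, 13, 21, 22, 25, 29, 36}

{6, 7, 13, 21, 22, 25, 29, 36}


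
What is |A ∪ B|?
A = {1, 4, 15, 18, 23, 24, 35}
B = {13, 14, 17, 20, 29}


Set A = {1, 4, 15, 18, 23, 24, 35}, |A| = 7
Set B = {13, 14, 17, 20, 29}, |B| = 5
A ∩ B = {}, |A ∩ B| = 0
|A ∪ B| = |A| + |B| - |A ∩ B| = 7 + 5 - 0 = 12

12


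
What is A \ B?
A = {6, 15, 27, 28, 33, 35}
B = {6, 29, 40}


Set A = {6, 15, 27, 28, 33, 35}
Set B = {6, 29, 40}
A \ B includes elements in A that are not in B.
Check each element of A:
6 (in B, remove), 15 (not in B, keep), 27 (not in B, keep), 28 (not in B, keep), 33 (not in B, keep), 35 (not in B, keep)
A \ B = {15, 27, 28, 33, 35}

{15, 27, 28, 33, 35}


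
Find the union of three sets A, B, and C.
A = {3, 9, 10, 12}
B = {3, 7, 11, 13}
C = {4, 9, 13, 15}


Set A = {3, 9, 10, 12}
Set B = {3, 7, 11, 13}
Set C = {4, 9, 13, 15}
First, A ∪ B = {3, 7, 9, 10, 11, 12, 13}
Then, (A ∪ B) ∪ C = {3, 4, 7, 9, 10, 11, 12, 13, 15}

{3, 4, 7, 9, 10, 11, 12, 13, 15}


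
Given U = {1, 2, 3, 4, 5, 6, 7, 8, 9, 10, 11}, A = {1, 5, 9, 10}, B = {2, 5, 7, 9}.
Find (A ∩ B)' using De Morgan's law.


U = {1, 2, 3, 4, 5, 6, 7, 8, 9, 10, 11}
A = {1, 5, 9, 10}, B = {2, 5, 7, 9}
A ∩ B = {5, 9}
(A ∩ B)' = U \ (A ∩ B) = {1, 2, 3, 4, 6, 7, 8, 10, 11}
Verification via A' ∪ B': A' = {2, 3, 4, 6, 7, 8, 11}, B' = {1, 3, 4, 6, 8, 10, 11}
A' ∪ B' = {1, 2, 3, 4, 6, 7, 8, 10, 11} ✓

{1, 2, 3, 4, 6, 7, 8, 10, 11}


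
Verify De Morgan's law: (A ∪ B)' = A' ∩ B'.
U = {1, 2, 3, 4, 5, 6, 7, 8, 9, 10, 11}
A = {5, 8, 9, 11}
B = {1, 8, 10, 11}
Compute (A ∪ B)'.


U = {1, 2, 3, 4, 5, 6, 7, 8, 9, 10, 11}
A = {5, 8, 9, 11}, B = {1, 8, 10, 11}
A ∪ B = {1, 5, 8, 9, 10, 11}
(A ∪ B)' = U \ (A ∪ B) = {2, 3, 4, 6, 7}
Verification via A' ∩ B': A' = {1, 2, 3, 4, 6, 7, 10}, B' = {2, 3, 4, 5, 6, 7, 9}
A' ∩ B' = {2, 3, 4, 6, 7} ✓

{2, 3, 4, 6, 7}


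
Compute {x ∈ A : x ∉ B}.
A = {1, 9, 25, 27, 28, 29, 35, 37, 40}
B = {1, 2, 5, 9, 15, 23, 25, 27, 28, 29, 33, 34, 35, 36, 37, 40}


Set A = {1, 9, 25, 27, 28, 29, 35, 37, 40}
Set B = {1, 2, 5, 9, 15, 23, 25, 27, 28, 29, 33, 34, 35, 36, 37, 40}
Check each element of A against B:
1 ∈ B, 9 ∈ B, 25 ∈ B, 27 ∈ B, 28 ∈ B, 29 ∈ B, 35 ∈ B, 37 ∈ B, 40 ∈ B
Elements of A not in B: {}

{}


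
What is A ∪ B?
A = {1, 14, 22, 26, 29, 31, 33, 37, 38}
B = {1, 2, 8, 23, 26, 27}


Set A = {1, 14, 22, 26, 29, 31, 33, 37, 38}
Set B = {1, 2, 8, 23, 26, 27}
A ∪ B includes all elements in either set.
Elements from A: {1, 14, 22, 26, 29, 31, 33, 37, 38}
Elements from B not already included: {2, 8, 23, 27}
A ∪ B = {1, 2, 8, 14, 22, 23, 26, 27, 29, 31, 33, 37, 38}

{1, 2, 8, 14, 22, 23, 26, 27, 29, 31, 33, 37, 38}


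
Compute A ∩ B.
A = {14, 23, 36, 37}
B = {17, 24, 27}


Set A = {14, 23, 36, 37}
Set B = {17, 24, 27}
A ∩ B includes only elements in both sets.
Check each element of A against B:
14 ✗, 23 ✗, 36 ✗, 37 ✗
A ∩ B = {}

{}


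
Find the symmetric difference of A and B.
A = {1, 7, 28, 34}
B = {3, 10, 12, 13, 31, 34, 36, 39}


Set A = {1, 7, 28, 34}
Set B = {3, 10, 12, 13, 31, 34, 36, 39}
A △ B = (A \ B) ∪ (B \ A)
Elements in A but not B: {1, 7, 28}
Elements in B but not A: {3, 10, 12, 13, 31, 36, 39}
A △ B = {1, 3, 7, 10, 12, 13, 28, 31, 36, 39}

{1, 3, 7, 10, 12, 13, 28, 31, 36, 39}


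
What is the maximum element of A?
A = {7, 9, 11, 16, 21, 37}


Set A = {7, 9, 11, 16, 21, 37}
Elements in ascending order: 7, 9, 11, 16, 21, 37
The largest element is 37.

37


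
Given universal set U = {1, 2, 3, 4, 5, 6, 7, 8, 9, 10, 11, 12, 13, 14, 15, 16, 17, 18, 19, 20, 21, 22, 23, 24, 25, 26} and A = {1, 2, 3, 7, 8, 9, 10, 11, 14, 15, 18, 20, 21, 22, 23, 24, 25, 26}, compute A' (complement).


Universal set U = {1, 2, 3, 4, 5, 6, 7, 8, 9, 10, 11, 12, 13, 14, 15, 16, 17, 18, 19, 20, 21, 22, 23, 24, 25, 26}
Set A = {1, 2, 3, 7, 8, 9, 10, 11, 14, 15, 18, 20, 21, 22, 23, 24, 25, 26}
A' = U \ A = elements in U but not in A
Checking each element of U:
1 (in A, exclude), 2 (in A, exclude), 3 (in A, exclude), 4 (not in A, include), 5 (not in A, include), 6 (not in A, include), 7 (in A, exclude), 8 (in A, exclude), 9 (in A, exclude), 10 (in A, exclude), 11 (in A, exclude), 12 (not in A, include), 13 (not in A, include), 14 (in A, exclude), 15 (in A, exclude), 16 (not in A, include), 17 (not in A, include), 18 (in A, exclude), 19 (not in A, include), 20 (in A, exclude), 21 (in A, exclude), 22 (in A, exclude), 23 (in A, exclude), 24 (in A, exclude), 25 (in A, exclude), 26 (in A, exclude)
A' = {4, 5, 6, 12, 13, 16, 17, 19}

{4, 5, 6, 12, 13, 16, 17, 19}


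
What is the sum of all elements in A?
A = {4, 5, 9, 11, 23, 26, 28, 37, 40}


Set A = {4, 5, 9, 11, 23, 26, 28, 37, 40}
Sum = 4 + 5 + 9 + 11 + 23 + 26 + 28 + 37 + 40 = 183

183


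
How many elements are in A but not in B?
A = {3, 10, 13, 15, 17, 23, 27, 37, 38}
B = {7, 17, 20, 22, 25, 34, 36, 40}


Set A = {3, 10, 13, 15, 17, 23, 27, 37, 38}
Set B = {7, 17, 20, 22, 25, 34, 36, 40}
A \ B = {3, 10, 13, 15, 23, 27, 37, 38}
|A \ B| = 8

8


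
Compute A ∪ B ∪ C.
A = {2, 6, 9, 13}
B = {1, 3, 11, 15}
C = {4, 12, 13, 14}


Set A = {2, 6, 9, 13}
Set B = {1, 3, 11, 15}
Set C = {4, 12, 13, 14}
First, A ∪ B = {1, 2, 3, 6, 9, 11, 13, 15}
Then, (A ∪ B) ∪ C = {1, 2, 3, 4, 6, 9, 11, 12, 13, 14, 15}

{1, 2, 3, 4, 6, 9, 11, 12, 13, 14, 15}


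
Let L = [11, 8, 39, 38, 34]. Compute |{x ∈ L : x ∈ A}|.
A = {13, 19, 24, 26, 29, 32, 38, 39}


Set A = {13, 19, 24, 26, 29, 32, 38, 39}
Candidates: [11, 8, 39, 38, 34]
Check each candidate:
11 ∉ A, 8 ∉ A, 39 ∈ A, 38 ∈ A, 34 ∉ A
Count of candidates in A: 2

2


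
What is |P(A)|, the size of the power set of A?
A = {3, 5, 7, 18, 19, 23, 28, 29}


Set A = {3, 5, 7, 18, 19, 23, 28, 29}
|A| = 8
The power set P(A) contains all subsets of A.
|P(A)| = 2^|A| = 2^8 = 256

256


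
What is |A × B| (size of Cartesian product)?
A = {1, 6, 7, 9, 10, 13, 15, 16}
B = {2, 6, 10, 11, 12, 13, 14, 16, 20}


Set A = {1, 6, 7, 9, 10, 13, 15, 16} has 8 elements.
Set B = {2, 6, 10, 11, 12, 13, 14, 16, 20} has 9 elements.
|A × B| = |A| × |B| = 8 × 9 = 72

72


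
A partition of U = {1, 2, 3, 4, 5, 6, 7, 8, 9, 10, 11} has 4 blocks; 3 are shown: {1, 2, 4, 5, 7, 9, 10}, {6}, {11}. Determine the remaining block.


U = {1, 2, 3, 4, 5, 6, 7, 8, 9, 10, 11}
Shown blocks: {1, 2, 4, 5, 7, 9, 10}, {6}, {11}
A partition's blocks are pairwise disjoint and cover U, so the missing block = U \ (union of shown blocks).
Union of shown blocks: {1, 2, 4, 5, 6, 7, 9, 10, 11}
Missing block = U \ (union) = {3, 8}

{3, 8}


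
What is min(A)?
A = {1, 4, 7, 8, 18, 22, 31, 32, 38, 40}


Set A = {1, 4, 7, 8, 18, 22, 31, 32, 38, 40}
Elements in ascending order: 1, 4, 7, 8, 18, 22, 31, 32, 38, 40
The smallest element is 1.

1


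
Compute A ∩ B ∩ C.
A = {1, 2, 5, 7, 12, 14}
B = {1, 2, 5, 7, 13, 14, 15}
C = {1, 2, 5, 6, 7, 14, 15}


Set A = {1, 2, 5, 7, 12, 14}
Set B = {1, 2, 5, 7, 13, 14, 15}
Set C = {1, 2, 5, 6, 7, 14, 15}
First, A ∩ B = {1, 2, 5, 7, 14}
Then, (A ∩ B) ∩ C = {1, 2, 5, 7, 14}

{1, 2, 5, 7, 14}


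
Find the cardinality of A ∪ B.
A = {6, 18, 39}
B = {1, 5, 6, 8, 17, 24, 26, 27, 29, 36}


Set A = {6, 18, 39}, |A| = 3
Set B = {1, 5, 6, 8, 17, 24, 26, 27, 29, 36}, |B| = 10
A ∩ B = {6}, |A ∩ B| = 1
|A ∪ B| = |A| + |B| - |A ∩ B| = 3 + 10 - 1 = 12

12


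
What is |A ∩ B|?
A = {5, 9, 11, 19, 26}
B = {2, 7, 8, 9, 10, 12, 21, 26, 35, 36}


Set A = {5, 9, 11, 19, 26}
Set B = {2, 7, 8, 9, 10, 12, 21, 26, 35, 36}
A ∩ B = {9, 26}
|A ∩ B| = 2

2


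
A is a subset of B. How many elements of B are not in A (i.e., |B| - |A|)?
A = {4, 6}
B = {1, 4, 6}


Set A = {4, 6}, |A| = 2
Set B = {1, 4, 6}, |B| = 3
Since A ⊆ B: B \ A = {1}
|B| - |A| = 3 - 2 = 1

1


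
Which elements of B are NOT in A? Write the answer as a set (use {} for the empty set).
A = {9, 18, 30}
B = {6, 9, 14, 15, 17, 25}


Set A = {9, 18, 30}
Set B = {6, 9, 14, 15, 17, 25}
Check each element of B against A:
6 ∉ A (include), 9 ∈ A, 14 ∉ A (include), 15 ∉ A (include), 17 ∉ A (include), 25 ∉ A (include)
Elements of B not in A: {6, 14, 15, 17, 25}

{6, 14, 15, 17, 25}


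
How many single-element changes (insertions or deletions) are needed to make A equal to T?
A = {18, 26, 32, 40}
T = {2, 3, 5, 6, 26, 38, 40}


Set A = {18, 26, 32, 40}
Set T = {2, 3, 5, 6, 26, 38, 40}
Elements to remove from A (in A, not in T): {18, 32} → 2 removals
Elements to add to A (in T, not in A): {2, 3, 5, 6, 38} → 5 additions
Total edits = 2 + 5 = 7

7


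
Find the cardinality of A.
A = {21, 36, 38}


Set A = {21, 36, 38}
Listing elements: 21, 36, 38
Counting: 3 elements
|A| = 3

3


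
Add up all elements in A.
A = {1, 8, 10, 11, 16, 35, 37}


Set A = {1, 8, 10, 11, 16, 35, 37}
Sum = 1 + 8 + 10 + 11 + 16 + 35 + 37 = 118

118


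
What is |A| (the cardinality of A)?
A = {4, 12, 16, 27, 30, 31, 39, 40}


Set A = {4, 12, 16, 27, 30, 31, 39, 40}
Listing elements: 4, 12, 16, 27, 30, 31, 39, 40
Counting: 8 elements
|A| = 8

8


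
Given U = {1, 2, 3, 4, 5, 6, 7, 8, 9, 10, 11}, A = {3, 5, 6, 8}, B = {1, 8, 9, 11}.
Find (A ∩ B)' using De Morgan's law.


U = {1, 2, 3, 4, 5, 6, 7, 8, 9, 10, 11}
A = {3, 5, 6, 8}, B = {1, 8, 9, 11}
A ∩ B = {8}
(A ∩ B)' = U \ (A ∩ B) = {1, 2, 3, 4, 5, 6, 7, 9, 10, 11}
Verification via A' ∪ B': A' = {1, 2, 4, 7, 9, 10, 11}, B' = {2, 3, 4, 5, 6, 7, 10}
A' ∪ B' = {1, 2, 3, 4, 5, 6, 7, 9, 10, 11} ✓

{1, 2, 3, 4, 5, 6, 7, 9, 10, 11}


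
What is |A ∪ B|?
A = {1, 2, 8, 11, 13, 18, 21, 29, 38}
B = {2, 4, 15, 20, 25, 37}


Set A = {1, 2, 8, 11, 13, 18, 21, 29, 38}, |A| = 9
Set B = {2, 4, 15, 20, 25, 37}, |B| = 6
A ∩ B = {2}, |A ∩ B| = 1
|A ∪ B| = |A| + |B| - |A ∩ B| = 9 + 6 - 1 = 14

14


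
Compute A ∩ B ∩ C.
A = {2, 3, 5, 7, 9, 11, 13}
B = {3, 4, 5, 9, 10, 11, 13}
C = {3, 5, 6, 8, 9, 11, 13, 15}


Set A = {2, 3, 5, 7, 9, 11, 13}
Set B = {3, 4, 5, 9, 10, 11, 13}
Set C = {3, 5, 6, 8, 9, 11, 13, 15}
First, A ∩ B = {3, 5, 9, 11, 13}
Then, (A ∩ B) ∩ C = {3, 5, 9, 11, 13}

{3, 5, 9, 11, 13}


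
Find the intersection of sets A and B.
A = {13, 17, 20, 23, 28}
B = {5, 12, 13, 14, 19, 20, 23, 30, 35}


Set A = {13, 17, 20, 23, 28}
Set B = {5, 12, 13, 14, 19, 20, 23, 30, 35}
A ∩ B includes only elements in both sets.
Check each element of A against B:
13 ✓, 17 ✗, 20 ✓, 23 ✓, 28 ✗
A ∩ B = {13, 20, 23}

{13, 20, 23}


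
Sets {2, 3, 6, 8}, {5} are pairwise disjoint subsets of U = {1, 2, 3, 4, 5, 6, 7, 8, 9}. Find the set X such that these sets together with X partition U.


U = {1, 2, 3, 4, 5, 6, 7, 8, 9}
Shown blocks: {2, 3, 6, 8}, {5}
A partition's blocks are pairwise disjoint and cover U, so the missing block = U \ (union of shown blocks).
Union of shown blocks: {2, 3, 5, 6, 8}
Missing block = U \ (union) = {1, 4, 7, 9}

{1, 4, 7, 9}


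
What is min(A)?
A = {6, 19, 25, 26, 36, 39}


Set A = {6, 19, 25, 26, 36, 39}
Elements in ascending order: 6, 19, 25, 26, 36, 39
The smallest element is 6.

6


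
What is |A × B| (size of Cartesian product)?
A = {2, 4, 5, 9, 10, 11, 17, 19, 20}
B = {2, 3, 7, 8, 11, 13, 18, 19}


Set A = {2, 4, 5, 9, 10, 11, 17, 19, 20} has 9 elements.
Set B = {2, 3, 7, 8, 11, 13, 18, 19} has 8 elements.
|A × B| = |A| × |B| = 9 × 8 = 72

72


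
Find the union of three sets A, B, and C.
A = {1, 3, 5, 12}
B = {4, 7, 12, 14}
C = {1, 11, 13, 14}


Set A = {1, 3, 5, 12}
Set B = {4, 7, 12, 14}
Set C = {1, 11, 13, 14}
First, A ∪ B = {1, 3, 4, 5, 7, 12, 14}
Then, (A ∪ B) ∪ C = {1, 3, 4, 5, 7, 11, 12, 13, 14}

{1, 3, 4, 5, 7, 11, 12, 13, 14}


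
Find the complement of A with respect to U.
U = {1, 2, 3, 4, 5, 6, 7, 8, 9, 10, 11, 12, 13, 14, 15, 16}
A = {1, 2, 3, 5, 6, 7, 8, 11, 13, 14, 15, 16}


Universal set U = {1, 2, 3, 4, 5, 6, 7, 8, 9, 10, 11, 12, 13, 14, 15, 16}
Set A = {1, 2, 3, 5, 6, 7, 8, 11, 13, 14, 15, 16}
A' = U \ A = elements in U but not in A
Checking each element of U:
1 (in A, exclude), 2 (in A, exclude), 3 (in A, exclude), 4 (not in A, include), 5 (in A, exclude), 6 (in A, exclude), 7 (in A, exclude), 8 (in A, exclude), 9 (not in A, include), 10 (not in A, include), 11 (in A, exclude), 12 (not in A, include), 13 (in A, exclude), 14 (in A, exclude), 15 (in A, exclude), 16 (in A, exclude)
A' = {4, 9, 10, 12}

{4, 9, 10, 12}


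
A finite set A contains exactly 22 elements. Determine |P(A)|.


The set has 22 elements.
The power set contains all possible subsets.
|P(A)| = 2^|A| = 2^22 = 4194304

4194304


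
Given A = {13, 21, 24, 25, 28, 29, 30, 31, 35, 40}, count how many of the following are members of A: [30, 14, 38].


Set A = {13, 21, 24, 25, 28, 29, 30, 31, 35, 40}
Candidates: [30, 14, 38]
Check each candidate:
30 ∈ A, 14 ∉ A, 38 ∉ A
Count of candidates in A: 1

1


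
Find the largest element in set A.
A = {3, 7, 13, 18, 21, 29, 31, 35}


Set A = {3, 7, 13, 18, 21, 29, 31, 35}
Elements in ascending order: 3, 7, 13, 18, 21, 29, 31, 35
The largest element is 35.

35


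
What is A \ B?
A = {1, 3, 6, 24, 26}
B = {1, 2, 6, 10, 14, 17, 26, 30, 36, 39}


Set A = {1, 3, 6, 24, 26}
Set B = {1, 2, 6, 10, 14, 17, 26, 30, 36, 39}
A \ B includes elements in A that are not in B.
Check each element of A:
1 (in B, remove), 3 (not in B, keep), 6 (in B, remove), 24 (not in B, keep), 26 (in B, remove)
A \ B = {3, 24}

{3, 24}


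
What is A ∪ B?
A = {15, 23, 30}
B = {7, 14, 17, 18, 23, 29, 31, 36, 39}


Set A = {15, 23, 30}
Set B = {7, 14, 17, 18, 23, 29, 31, 36, 39}
A ∪ B includes all elements in either set.
Elements from A: {15, 23, 30}
Elements from B not already included: {7, 14, 17, 18, 29, 31, 36, 39}
A ∪ B = {7, 14, 15, 17, 18, 23, 29, 30, 31, 36, 39}

{7, 14, 15, 17, 18, 23, 29, 30, 31, 36, 39}


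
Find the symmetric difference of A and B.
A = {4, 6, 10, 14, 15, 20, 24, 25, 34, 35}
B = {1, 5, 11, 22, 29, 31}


Set A = {4, 6, 10, 14, 15, 20, 24, 25, 34, 35}
Set B = {1, 5, 11, 22, 29, 31}
A △ B = (A \ B) ∪ (B \ A)
Elements in A but not B: {4, 6, 10, 14, 15, 20, 24, 25, 34, 35}
Elements in B but not A: {1, 5, 11, 22, 29, 31}
A △ B = {1, 4, 5, 6, 10, 11, 14, 15, 20, 22, 24, 25, 29, 31, 34, 35}

{1, 4, 5, 6, 10, 11, 14, 15, 20, 22, 24, 25, 29, 31, 34, 35}


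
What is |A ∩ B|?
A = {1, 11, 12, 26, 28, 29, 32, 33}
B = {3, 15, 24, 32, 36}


Set A = {1, 11, 12, 26, 28, 29, 32, 33}
Set B = {3, 15, 24, 32, 36}
A ∩ B = {32}
|A ∩ B| = 1

1


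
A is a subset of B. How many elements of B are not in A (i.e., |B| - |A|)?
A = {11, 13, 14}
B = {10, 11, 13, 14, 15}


Set A = {11, 13, 14}, |A| = 3
Set B = {10, 11, 13, 14, 15}, |B| = 5
Since A ⊆ B: B \ A = {10, 15}
|B| - |A| = 5 - 3 = 2

2


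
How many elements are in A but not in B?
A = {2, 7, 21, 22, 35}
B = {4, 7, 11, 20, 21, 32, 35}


Set A = {2, 7, 21, 22, 35}
Set B = {4, 7, 11, 20, 21, 32, 35}
A \ B = {2, 22}
|A \ B| = 2

2


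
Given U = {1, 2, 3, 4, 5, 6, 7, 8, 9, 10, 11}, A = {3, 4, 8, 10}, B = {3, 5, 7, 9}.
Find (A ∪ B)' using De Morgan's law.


U = {1, 2, 3, 4, 5, 6, 7, 8, 9, 10, 11}
A = {3, 4, 8, 10}, B = {3, 5, 7, 9}
A ∪ B = {3, 4, 5, 7, 8, 9, 10}
(A ∪ B)' = U \ (A ∪ B) = {1, 2, 6, 11}
Verification via A' ∩ B': A' = {1, 2, 5, 6, 7, 9, 11}, B' = {1, 2, 4, 6, 8, 10, 11}
A' ∩ B' = {1, 2, 6, 11} ✓

{1, 2, 6, 11}


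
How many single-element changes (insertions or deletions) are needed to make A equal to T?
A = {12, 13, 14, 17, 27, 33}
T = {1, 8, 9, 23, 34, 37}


Set A = {12, 13, 14, 17, 27, 33}
Set T = {1, 8, 9, 23, 34, 37}
Elements to remove from A (in A, not in T): {12, 13, 14, 17, 27, 33} → 6 removals
Elements to add to A (in T, not in A): {1, 8, 9, 23, 34, 37} → 6 additions
Total edits = 6 + 6 = 12

12


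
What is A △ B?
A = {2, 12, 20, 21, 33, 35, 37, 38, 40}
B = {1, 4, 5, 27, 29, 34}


Set A = {2, 12, 20, 21, 33, 35, 37, 38, 40}
Set B = {1, 4, 5, 27, 29, 34}
A △ B = (A \ B) ∪ (B \ A)
Elements in A but not B: {2, 12, 20, 21, 33, 35, 37, 38, 40}
Elements in B but not A: {1, 4, 5, 27, 29, 34}
A △ B = {1, 2, 4, 5, 12, 20, 21, 27, 29, 33, 34, 35, 37, 38, 40}

{1, 2, 4, 5, 12, 20, 21, 27, 29, 33, 34, 35, 37, 38, 40}


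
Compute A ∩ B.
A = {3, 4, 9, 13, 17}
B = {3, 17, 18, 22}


Set A = {3, 4, 9, 13, 17}
Set B = {3, 17, 18, 22}
A ∩ B includes only elements in both sets.
Check each element of A against B:
3 ✓, 4 ✗, 9 ✗, 13 ✗, 17 ✓
A ∩ B = {3, 17}

{3, 17}


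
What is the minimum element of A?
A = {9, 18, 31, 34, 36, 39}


Set A = {9, 18, 31, 34, 36, 39}
Elements in ascending order: 9, 18, 31, 34, 36, 39
The smallest element is 9.

9


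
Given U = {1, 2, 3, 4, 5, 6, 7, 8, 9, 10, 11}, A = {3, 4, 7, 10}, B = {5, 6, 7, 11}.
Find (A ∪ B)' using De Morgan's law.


U = {1, 2, 3, 4, 5, 6, 7, 8, 9, 10, 11}
A = {3, 4, 7, 10}, B = {5, 6, 7, 11}
A ∪ B = {3, 4, 5, 6, 7, 10, 11}
(A ∪ B)' = U \ (A ∪ B) = {1, 2, 8, 9}
Verification via A' ∩ B': A' = {1, 2, 5, 6, 8, 9, 11}, B' = {1, 2, 3, 4, 8, 9, 10}
A' ∩ B' = {1, 2, 8, 9} ✓

{1, 2, 8, 9}


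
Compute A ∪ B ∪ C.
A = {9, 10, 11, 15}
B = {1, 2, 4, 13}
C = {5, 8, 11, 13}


Set A = {9, 10, 11, 15}
Set B = {1, 2, 4, 13}
Set C = {5, 8, 11, 13}
First, A ∪ B = {1, 2, 4, 9, 10, 11, 13, 15}
Then, (A ∪ B) ∪ C = {1, 2, 4, 5, 8, 9, 10, 11, 13, 15}

{1, 2, 4, 5, 8, 9, 10, 11, 13, 15}


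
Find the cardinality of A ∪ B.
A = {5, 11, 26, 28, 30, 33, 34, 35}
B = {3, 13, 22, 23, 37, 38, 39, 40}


Set A = {5, 11, 26, 28, 30, 33, 34, 35}, |A| = 8
Set B = {3, 13, 22, 23, 37, 38, 39, 40}, |B| = 8
A ∩ B = {}, |A ∩ B| = 0
|A ∪ B| = |A| + |B| - |A ∩ B| = 8 + 8 - 0 = 16

16


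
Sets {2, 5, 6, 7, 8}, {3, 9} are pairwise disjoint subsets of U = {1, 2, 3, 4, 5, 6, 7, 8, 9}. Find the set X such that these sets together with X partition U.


U = {1, 2, 3, 4, 5, 6, 7, 8, 9}
Shown blocks: {2, 5, 6, 7, 8}, {3, 9}
A partition's blocks are pairwise disjoint and cover U, so the missing block = U \ (union of shown blocks).
Union of shown blocks: {2, 3, 5, 6, 7, 8, 9}
Missing block = U \ (union) = {1, 4}

{1, 4}


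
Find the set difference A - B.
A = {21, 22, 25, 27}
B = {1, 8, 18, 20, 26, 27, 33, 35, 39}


Set A = {21, 22, 25, 27}
Set B = {1, 8, 18, 20, 26, 27, 33, 35, 39}
A \ B includes elements in A that are not in B.
Check each element of A:
21 (not in B, keep), 22 (not in B, keep), 25 (not in B, keep), 27 (in B, remove)
A \ B = {21, 22, 25}

{21, 22, 25}


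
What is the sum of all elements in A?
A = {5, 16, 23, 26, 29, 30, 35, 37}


Set A = {5, 16, 23, 26, 29, 30, 35, 37}
Sum = 5 + 16 + 23 + 26 + 29 + 30 + 35 + 37 = 201

201


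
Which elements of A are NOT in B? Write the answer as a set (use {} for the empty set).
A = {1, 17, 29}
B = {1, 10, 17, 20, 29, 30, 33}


Set A = {1, 17, 29}
Set B = {1, 10, 17, 20, 29, 30, 33}
Check each element of A against B:
1 ∈ B, 17 ∈ B, 29 ∈ B
Elements of A not in B: {}

{}


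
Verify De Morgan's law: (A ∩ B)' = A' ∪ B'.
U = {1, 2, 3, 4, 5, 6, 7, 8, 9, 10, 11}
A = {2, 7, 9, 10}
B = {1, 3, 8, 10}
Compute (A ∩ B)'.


U = {1, 2, 3, 4, 5, 6, 7, 8, 9, 10, 11}
A = {2, 7, 9, 10}, B = {1, 3, 8, 10}
A ∩ B = {10}
(A ∩ B)' = U \ (A ∩ B) = {1, 2, 3, 4, 5, 6, 7, 8, 9, 11}
Verification via A' ∪ B': A' = {1, 3, 4, 5, 6, 8, 11}, B' = {2, 4, 5, 6, 7, 9, 11}
A' ∪ B' = {1, 2, 3, 4, 5, 6, 7, 8, 9, 11} ✓

{1, 2, 3, 4, 5, 6, 7, 8, 9, 11}


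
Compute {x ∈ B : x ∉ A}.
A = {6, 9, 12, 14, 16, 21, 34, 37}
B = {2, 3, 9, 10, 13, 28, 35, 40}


Set A = {6, 9, 12, 14, 16, 21, 34, 37}
Set B = {2, 3, 9, 10, 13, 28, 35, 40}
Check each element of B against A:
2 ∉ A (include), 3 ∉ A (include), 9 ∈ A, 10 ∉ A (include), 13 ∉ A (include), 28 ∉ A (include), 35 ∉ A (include), 40 ∉ A (include)
Elements of B not in A: {2, 3, 10, 13, 28, 35, 40}

{2, 3, 10, 13, 28, 35, 40}


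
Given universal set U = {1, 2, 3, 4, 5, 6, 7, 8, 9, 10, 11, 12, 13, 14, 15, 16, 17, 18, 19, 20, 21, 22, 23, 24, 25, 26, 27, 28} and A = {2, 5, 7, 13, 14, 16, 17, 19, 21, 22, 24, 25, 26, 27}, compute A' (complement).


Universal set U = {1, 2, 3, 4, 5, 6, 7, 8, 9, 10, 11, 12, 13, 14, 15, 16, 17, 18, 19, 20, 21, 22, 23, 24, 25, 26, 27, 28}
Set A = {2, 5, 7, 13, 14, 16, 17, 19, 21, 22, 24, 25, 26, 27}
A' = U \ A = elements in U but not in A
Checking each element of U:
1 (not in A, include), 2 (in A, exclude), 3 (not in A, include), 4 (not in A, include), 5 (in A, exclude), 6 (not in A, include), 7 (in A, exclude), 8 (not in A, include), 9 (not in A, include), 10 (not in A, include), 11 (not in A, include), 12 (not in A, include), 13 (in A, exclude), 14 (in A, exclude), 15 (not in A, include), 16 (in A, exclude), 17 (in A, exclude), 18 (not in A, include), 19 (in A, exclude), 20 (not in A, include), 21 (in A, exclude), 22 (in A, exclude), 23 (not in A, include), 24 (in A, exclude), 25 (in A, exclude), 26 (in A, exclude), 27 (in A, exclude), 28 (not in A, include)
A' = {1, 3, 4, 6, 8, 9, 10, 11, 12, 15, 18, 20, 23, 28}

{1, 3, 4, 6, 8, 9, 10, 11, 12, 15, 18, 20, 23, 28}


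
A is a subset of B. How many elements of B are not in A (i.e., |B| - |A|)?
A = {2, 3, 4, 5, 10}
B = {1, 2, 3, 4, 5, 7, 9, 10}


Set A = {2, 3, 4, 5, 10}, |A| = 5
Set B = {1, 2, 3, 4, 5, 7, 9, 10}, |B| = 8
Since A ⊆ B: B \ A = {1, 7, 9}
|B| - |A| = 8 - 5 = 3

3


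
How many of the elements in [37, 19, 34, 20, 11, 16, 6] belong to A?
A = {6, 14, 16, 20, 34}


Set A = {6, 14, 16, 20, 34}
Candidates: [37, 19, 34, 20, 11, 16, 6]
Check each candidate:
37 ∉ A, 19 ∉ A, 34 ∈ A, 20 ∈ A, 11 ∉ A, 16 ∈ A, 6 ∈ A
Count of candidates in A: 4

4


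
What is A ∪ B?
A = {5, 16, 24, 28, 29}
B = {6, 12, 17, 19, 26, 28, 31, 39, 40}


Set A = {5, 16, 24, 28, 29}
Set B = {6, 12, 17, 19, 26, 28, 31, 39, 40}
A ∪ B includes all elements in either set.
Elements from A: {5, 16, 24, 28, 29}
Elements from B not already included: {6, 12, 17, 19, 26, 31, 39, 40}
A ∪ B = {5, 6, 12, 16, 17, 19, 24, 26, 28, 29, 31, 39, 40}

{5, 6, 12, 16, 17, 19, 24, 26, 28, 29, 31, 39, 40}


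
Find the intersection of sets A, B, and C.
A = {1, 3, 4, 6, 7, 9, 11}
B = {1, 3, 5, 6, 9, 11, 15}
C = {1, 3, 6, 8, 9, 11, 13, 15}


Set A = {1, 3, 4, 6, 7, 9, 11}
Set B = {1, 3, 5, 6, 9, 11, 15}
Set C = {1, 3, 6, 8, 9, 11, 13, 15}
First, A ∩ B = {1, 3, 6, 9, 11}
Then, (A ∩ B) ∩ C = {1, 3, 6, 9, 11}

{1, 3, 6, 9, 11}


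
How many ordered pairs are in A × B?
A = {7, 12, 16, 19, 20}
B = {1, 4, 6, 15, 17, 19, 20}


Set A = {7, 12, 16, 19, 20} has 5 elements.
Set B = {1, 4, 6, 15, 17, 19, 20} has 7 elements.
|A × B| = |A| × |B| = 5 × 7 = 35

35


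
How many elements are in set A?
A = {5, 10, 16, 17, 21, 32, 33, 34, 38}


Set A = {5, 10, 16, 17, 21, 32, 33, 34, 38}
Listing elements: 5, 10, 16, 17, 21, 32, 33, 34, 38
Counting: 9 elements
|A| = 9

9


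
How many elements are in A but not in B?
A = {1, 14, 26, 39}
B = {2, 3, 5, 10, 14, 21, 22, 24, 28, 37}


Set A = {1, 14, 26, 39}
Set B = {2, 3, 5, 10, 14, 21, 22, 24, 28, 37}
A \ B = {1, 26, 39}
|A \ B| = 3

3


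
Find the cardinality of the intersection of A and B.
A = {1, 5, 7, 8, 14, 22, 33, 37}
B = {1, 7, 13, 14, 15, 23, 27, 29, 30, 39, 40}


Set A = {1, 5, 7, 8, 14, 22, 33, 37}
Set B = {1, 7, 13, 14, 15, 23, 27, 29, 30, 39, 40}
A ∩ B = {1, 7, 14}
|A ∩ B| = 3

3


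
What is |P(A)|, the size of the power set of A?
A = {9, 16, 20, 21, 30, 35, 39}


Set A = {9, 16, 20, 21, 30, 35, 39}
|A| = 7
The power set P(A) contains all subsets of A.
|P(A)| = 2^|A| = 2^7 = 128

128


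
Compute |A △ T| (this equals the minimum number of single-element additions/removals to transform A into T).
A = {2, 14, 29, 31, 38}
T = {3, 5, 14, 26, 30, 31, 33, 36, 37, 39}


Set A = {2, 14, 29, 31, 38}
Set T = {3, 5, 14, 26, 30, 31, 33, 36, 37, 39}
Elements to remove from A (in A, not in T): {2, 29, 38} → 3 removals
Elements to add to A (in T, not in A): {3, 5, 26, 30, 33, 36, 37, 39} → 8 additions
Total edits = 3 + 8 = 11

11


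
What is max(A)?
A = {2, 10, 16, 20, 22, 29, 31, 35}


Set A = {2, 10, 16, 20, 22, 29, 31, 35}
Elements in ascending order: 2, 10, 16, 20, 22, 29, 31, 35
The largest element is 35.

35


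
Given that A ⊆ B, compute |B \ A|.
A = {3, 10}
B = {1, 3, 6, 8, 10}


Set A = {3, 10}, |A| = 2
Set B = {1, 3, 6, 8, 10}, |B| = 5
Since A ⊆ B: B \ A = {1, 6, 8}
|B| - |A| = 5 - 2 = 3

3


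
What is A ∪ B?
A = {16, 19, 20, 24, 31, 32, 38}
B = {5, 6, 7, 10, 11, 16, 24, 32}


Set A = {16, 19, 20, 24, 31, 32, 38}
Set B = {5, 6, 7, 10, 11, 16, 24, 32}
A ∪ B includes all elements in either set.
Elements from A: {16, 19, 20, 24, 31, 32, 38}
Elements from B not already included: {5, 6, 7, 10, 11}
A ∪ B = {5, 6, 7, 10, 11, 16, 19, 20, 24, 31, 32, 38}

{5, 6, 7, 10, 11, 16, 19, 20, 24, 31, 32, 38}


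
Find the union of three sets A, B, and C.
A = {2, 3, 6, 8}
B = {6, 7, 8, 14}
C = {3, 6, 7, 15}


Set A = {2, 3, 6, 8}
Set B = {6, 7, 8, 14}
Set C = {3, 6, 7, 15}
First, A ∪ B = {2, 3, 6, 7, 8, 14}
Then, (A ∪ B) ∪ C = {2, 3, 6, 7, 8, 14, 15}

{2, 3, 6, 7, 8, 14, 15}


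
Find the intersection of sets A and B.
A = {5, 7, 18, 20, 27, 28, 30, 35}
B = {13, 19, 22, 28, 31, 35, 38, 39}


Set A = {5, 7, 18, 20, 27, 28, 30, 35}
Set B = {13, 19, 22, 28, 31, 35, 38, 39}
A ∩ B includes only elements in both sets.
Check each element of A against B:
5 ✗, 7 ✗, 18 ✗, 20 ✗, 27 ✗, 28 ✓, 30 ✗, 35 ✓
A ∩ B = {28, 35}

{28, 35}


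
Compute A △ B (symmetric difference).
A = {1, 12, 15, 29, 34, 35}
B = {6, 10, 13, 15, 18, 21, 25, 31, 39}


Set A = {1, 12, 15, 29, 34, 35}
Set B = {6, 10, 13, 15, 18, 21, 25, 31, 39}
A △ B = (A \ B) ∪ (B \ A)
Elements in A but not B: {1, 12, 29, 34, 35}
Elements in B but not A: {6, 10, 13, 18, 21, 25, 31, 39}
A △ B = {1, 6, 10, 12, 13, 18, 21, 25, 29, 31, 34, 35, 39}

{1, 6, 10, 12, 13, 18, 21, 25, 29, 31, 34, 35, 39}


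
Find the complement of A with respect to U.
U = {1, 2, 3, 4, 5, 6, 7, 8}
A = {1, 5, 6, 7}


Universal set U = {1, 2, 3, 4, 5, 6, 7, 8}
Set A = {1, 5, 6, 7}
A' = U \ A = elements in U but not in A
Checking each element of U:
1 (in A, exclude), 2 (not in A, include), 3 (not in A, include), 4 (not in A, include), 5 (in A, exclude), 6 (in A, exclude), 7 (in A, exclude), 8 (not in A, include)
A' = {2, 3, 4, 8}

{2, 3, 4, 8}


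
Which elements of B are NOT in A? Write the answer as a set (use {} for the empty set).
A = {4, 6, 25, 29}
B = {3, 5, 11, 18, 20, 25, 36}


Set A = {4, 6, 25, 29}
Set B = {3, 5, 11, 18, 20, 25, 36}
Check each element of B against A:
3 ∉ A (include), 5 ∉ A (include), 11 ∉ A (include), 18 ∉ A (include), 20 ∉ A (include), 25 ∈ A, 36 ∉ A (include)
Elements of B not in A: {3, 5, 11, 18, 20, 36}

{3, 5, 11, 18, 20, 36}


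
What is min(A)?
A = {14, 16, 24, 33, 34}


Set A = {14, 16, 24, 33, 34}
Elements in ascending order: 14, 16, 24, 33, 34
The smallest element is 14.

14


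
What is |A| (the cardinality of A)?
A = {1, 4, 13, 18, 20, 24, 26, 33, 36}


Set A = {1, 4, 13, 18, 20, 24, 26, 33, 36}
Listing elements: 1, 4, 13, 18, 20, 24, 26, 33, 36
Counting: 9 elements
|A| = 9

9


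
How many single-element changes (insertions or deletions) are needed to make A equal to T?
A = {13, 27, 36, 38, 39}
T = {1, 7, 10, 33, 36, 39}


Set A = {13, 27, 36, 38, 39}
Set T = {1, 7, 10, 33, 36, 39}
Elements to remove from A (in A, not in T): {13, 27, 38} → 3 removals
Elements to add to A (in T, not in A): {1, 7, 10, 33} → 4 additions
Total edits = 3 + 4 = 7

7


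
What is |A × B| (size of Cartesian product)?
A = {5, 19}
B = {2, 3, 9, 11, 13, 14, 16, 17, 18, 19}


Set A = {5, 19} has 2 elements.
Set B = {2, 3, 9, 11, 13, 14, 16, 17, 18, 19} has 10 elements.
|A × B| = |A| × |B| = 2 × 10 = 20

20


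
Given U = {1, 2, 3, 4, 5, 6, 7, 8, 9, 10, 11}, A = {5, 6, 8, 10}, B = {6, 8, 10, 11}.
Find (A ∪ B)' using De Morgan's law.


U = {1, 2, 3, 4, 5, 6, 7, 8, 9, 10, 11}
A = {5, 6, 8, 10}, B = {6, 8, 10, 11}
A ∪ B = {5, 6, 8, 10, 11}
(A ∪ B)' = U \ (A ∪ B) = {1, 2, 3, 4, 7, 9}
Verification via A' ∩ B': A' = {1, 2, 3, 4, 7, 9, 11}, B' = {1, 2, 3, 4, 5, 7, 9}
A' ∩ B' = {1, 2, 3, 4, 7, 9} ✓

{1, 2, 3, 4, 7, 9}


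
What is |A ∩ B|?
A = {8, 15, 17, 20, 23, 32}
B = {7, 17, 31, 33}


Set A = {8, 15, 17, 20, 23, 32}
Set B = {7, 17, 31, 33}
A ∩ B = {17}
|A ∩ B| = 1

1


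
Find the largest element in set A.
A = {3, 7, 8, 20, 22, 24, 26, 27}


Set A = {3, 7, 8, 20, 22, 24, 26, 27}
Elements in ascending order: 3, 7, 8, 20, 22, 24, 26, 27
The largest element is 27.

27


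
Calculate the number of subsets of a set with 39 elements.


The set has 39 elements.
The power set contains all possible subsets.
|P(A)| = 2^|A| = 2^39 = 549755813888

549755813888


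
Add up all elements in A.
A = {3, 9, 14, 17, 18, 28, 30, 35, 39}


Set A = {3, 9, 14, 17, 18, 28, 30, 35, 39}
Sum = 3 + 9 + 14 + 17 + 18 + 28 + 30 + 35 + 39 = 193

193


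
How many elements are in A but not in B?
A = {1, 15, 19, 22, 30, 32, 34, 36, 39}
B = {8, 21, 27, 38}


Set A = {1, 15, 19, 22, 30, 32, 34, 36, 39}
Set B = {8, 21, 27, 38}
A \ B = {1, 15, 19, 22, 30, 32, 34, 36, 39}
|A \ B| = 9

9


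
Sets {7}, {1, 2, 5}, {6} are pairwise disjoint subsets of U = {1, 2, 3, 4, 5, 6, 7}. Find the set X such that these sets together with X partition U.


U = {1, 2, 3, 4, 5, 6, 7}
Shown blocks: {7}, {1, 2, 5}, {6}
A partition's blocks are pairwise disjoint and cover U, so the missing block = U \ (union of shown blocks).
Union of shown blocks: {1, 2, 5, 6, 7}
Missing block = U \ (union) = {3, 4}

{3, 4}


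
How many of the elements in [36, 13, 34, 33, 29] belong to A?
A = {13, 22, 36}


Set A = {13, 22, 36}
Candidates: [36, 13, 34, 33, 29]
Check each candidate:
36 ∈ A, 13 ∈ A, 34 ∉ A, 33 ∉ A, 29 ∉ A
Count of candidates in A: 2

2


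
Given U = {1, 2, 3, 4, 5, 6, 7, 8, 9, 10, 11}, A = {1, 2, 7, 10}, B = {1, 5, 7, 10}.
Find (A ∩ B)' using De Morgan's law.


U = {1, 2, 3, 4, 5, 6, 7, 8, 9, 10, 11}
A = {1, 2, 7, 10}, B = {1, 5, 7, 10}
A ∩ B = {1, 7, 10}
(A ∩ B)' = U \ (A ∩ B) = {2, 3, 4, 5, 6, 8, 9, 11}
Verification via A' ∪ B': A' = {3, 4, 5, 6, 8, 9, 11}, B' = {2, 3, 4, 6, 8, 9, 11}
A' ∪ B' = {2, 3, 4, 5, 6, 8, 9, 11} ✓

{2, 3, 4, 5, 6, 8, 9, 11}


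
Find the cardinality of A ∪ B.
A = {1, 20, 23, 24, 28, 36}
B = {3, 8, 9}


Set A = {1, 20, 23, 24, 28, 36}, |A| = 6
Set B = {3, 8, 9}, |B| = 3
A ∩ B = {}, |A ∩ B| = 0
|A ∪ B| = |A| + |B| - |A ∩ B| = 6 + 3 - 0 = 9

9


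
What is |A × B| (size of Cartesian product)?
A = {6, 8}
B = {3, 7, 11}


Set A = {6, 8} has 2 elements.
Set B = {3, 7, 11} has 3 elements.
|A × B| = |A| × |B| = 2 × 3 = 6

6


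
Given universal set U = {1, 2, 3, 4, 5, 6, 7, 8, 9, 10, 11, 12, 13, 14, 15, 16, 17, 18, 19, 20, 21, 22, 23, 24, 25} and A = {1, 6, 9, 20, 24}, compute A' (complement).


Universal set U = {1, 2, 3, 4, 5, 6, 7, 8, 9, 10, 11, 12, 13, 14, 15, 16, 17, 18, 19, 20, 21, 22, 23, 24, 25}
Set A = {1, 6, 9, 20, 24}
A' = U \ A = elements in U but not in A
Checking each element of U:
1 (in A, exclude), 2 (not in A, include), 3 (not in A, include), 4 (not in A, include), 5 (not in A, include), 6 (in A, exclude), 7 (not in A, include), 8 (not in A, include), 9 (in A, exclude), 10 (not in A, include), 11 (not in A, include), 12 (not in A, include), 13 (not in A, include), 14 (not in A, include), 15 (not in A, include), 16 (not in A, include), 17 (not in A, include), 18 (not in A, include), 19 (not in A, include), 20 (in A, exclude), 21 (not in A, include), 22 (not in A, include), 23 (not in A, include), 24 (in A, exclude), 25 (not in A, include)
A' = {2, 3, 4, 5, 7, 8, 10, 11, 12, 13, 14, 15, 16, 17, 18, 19, 21, 22, 23, 25}

{2, 3, 4, 5, 7, 8, 10, 11, 12, 13, 14, 15, 16, 17, 18, 19, 21, 22, 23, 25}


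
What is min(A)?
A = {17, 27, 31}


Set A = {17, 27, 31}
Elements in ascending order: 17, 27, 31
The smallest element is 17.

17


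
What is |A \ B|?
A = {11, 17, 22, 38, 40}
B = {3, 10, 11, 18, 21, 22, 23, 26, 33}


Set A = {11, 17, 22, 38, 40}
Set B = {3, 10, 11, 18, 21, 22, 23, 26, 33}
A \ B = {17, 38, 40}
|A \ B| = 3

3


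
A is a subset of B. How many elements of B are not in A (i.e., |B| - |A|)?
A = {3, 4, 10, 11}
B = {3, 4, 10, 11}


Set A = {3, 4, 10, 11}, |A| = 4
Set B = {3, 4, 10, 11}, |B| = 4
Since A ⊆ B: B \ A = {}
|B| - |A| = 4 - 4 = 0

0


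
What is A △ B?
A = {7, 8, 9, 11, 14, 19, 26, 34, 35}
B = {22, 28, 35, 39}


Set A = {7, 8, 9, 11, 14, 19, 26, 34, 35}
Set B = {22, 28, 35, 39}
A △ B = (A \ B) ∪ (B \ A)
Elements in A but not B: {7, 8, 9, 11, 14, 19, 26, 34}
Elements in B but not A: {22, 28, 39}
A △ B = {7, 8, 9, 11, 14, 19, 22, 26, 28, 34, 39}

{7, 8, 9, 11, 14, 19, 22, 26, 28, 34, 39}


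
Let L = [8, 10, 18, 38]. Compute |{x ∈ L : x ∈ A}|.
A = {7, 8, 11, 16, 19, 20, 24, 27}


Set A = {7, 8, 11, 16, 19, 20, 24, 27}
Candidates: [8, 10, 18, 38]
Check each candidate:
8 ∈ A, 10 ∉ A, 18 ∉ A, 38 ∉ A
Count of candidates in A: 1

1


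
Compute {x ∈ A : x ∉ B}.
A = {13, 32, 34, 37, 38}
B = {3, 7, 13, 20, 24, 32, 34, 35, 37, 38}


Set A = {13, 32, 34, 37, 38}
Set B = {3, 7, 13, 20, 24, 32, 34, 35, 37, 38}
Check each element of A against B:
13 ∈ B, 32 ∈ B, 34 ∈ B, 37 ∈ B, 38 ∈ B
Elements of A not in B: {}

{}


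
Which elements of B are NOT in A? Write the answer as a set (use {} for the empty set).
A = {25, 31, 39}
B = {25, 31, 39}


Set A = {25, 31, 39}
Set B = {25, 31, 39}
Check each element of B against A:
25 ∈ A, 31 ∈ A, 39 ∈ A
Elements of B not in A: {}

{}


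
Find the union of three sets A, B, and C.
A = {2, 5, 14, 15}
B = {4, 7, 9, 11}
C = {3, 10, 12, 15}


Set A = {2, 5, 14, 15}
Set B = {4, 7, 9, 11}
Set C = {3, 10, 12, 15}
First, A ∪ B = {2, 4, 5, 7, 9, 11, 14, 15}
Then, (A ∪ B) ∪ C = {2, 3, 4, 5, 7, 9, 10, 11, 12, 14, 15}

{2, 3, 4, 5, 7, 9, 10, 11, 12, 14, 15}


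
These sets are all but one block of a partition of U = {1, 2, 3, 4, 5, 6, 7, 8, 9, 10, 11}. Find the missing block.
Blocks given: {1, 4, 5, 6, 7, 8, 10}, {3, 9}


U = {1, 2, 3, 4, 5, 6, 7, 8, 9, 10, 11}
Shown blocks: {1, 4, 5, 6, 7, 8, 10}, {3, 9}
A partition's blocks are pairwise disjoint and cover U, so the missing block = U \ (union of shown blocks).
Union of shown blocks: {1, 3, 4, 5, 6, 7, 8, 9, 10}
Missing block = U \ (union) = {2, 11}

{2, 11}


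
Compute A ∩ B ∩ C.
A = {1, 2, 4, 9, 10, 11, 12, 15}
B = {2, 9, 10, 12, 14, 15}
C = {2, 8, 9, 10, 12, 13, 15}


Set A = {1, 2, 4, 9, 10, 11, 12, 15}
Set B = {2, 9, 10, 12, 14, 15}
Set C = {2, 8, 9, 10, 12, 13, 15}
First, A ∩ B = {2, 9, 10, 12, 15}
Then, (A ∩ B) ∩ C = {2, 9, 10, 12, 15}

{2, 9, 10, 12, 15}


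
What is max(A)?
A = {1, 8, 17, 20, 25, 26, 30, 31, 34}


Set A = {1, 8, 17, 20, 25, 26, 30, 31, 34}
Elements in ascending order: 1, 8, 17, 20, 25, 26, 30, 31, 34
The largest element is 34.

34


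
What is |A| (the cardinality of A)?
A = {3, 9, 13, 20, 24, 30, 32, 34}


Set A = {3, 9, 13, 20, 24, 30, 32, 34}
Listing elements: 3, 9, 13, 20, 24, 30, 32, 34
Counting: 8 elements
|A| = 8

8


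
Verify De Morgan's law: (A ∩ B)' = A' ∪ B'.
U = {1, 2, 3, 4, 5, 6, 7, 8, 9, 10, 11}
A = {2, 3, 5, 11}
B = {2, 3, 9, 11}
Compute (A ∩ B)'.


U = {1, 2, 3, 4, 5, 6, 7, 8, 9, 10, 11}
A = {2, 3, 5, 11}, B = {2, 3, 9, 11}
A ∩ B = {2, 3, 11}
(A ∩ B)' = U \ (A ∩ B) = {1, 4, 5, 6, 7, 8, 9, 10}
Verification via A' ∪ B': A' = {1, 4, 6, 7, 8, 9, 10}, B' = {1, 4, 5, 6, 7, 8, 10}
A' ∪ B' = {1, 4, 5, 6, 7, 8, 9, 10} ✓

{1, 4, 5, 6, 7, 8, 9, 10}


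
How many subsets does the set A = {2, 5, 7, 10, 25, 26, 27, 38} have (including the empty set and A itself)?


Set A = {2, 5, 7, 10, 25, 26, 27, 38}
|A| = 8
The power set P(A) contains all subsets of A.
|P(A)| = 2^|A| = 2^8 = 256

256


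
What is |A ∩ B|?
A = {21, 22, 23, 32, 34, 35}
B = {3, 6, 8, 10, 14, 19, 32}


Set A = {21, 22, 23, 32, 34, 35}
Set B = {3, 6, 8, 10, 14, 19, 32}
A ∩ B = {32}
|A ∩ B| = 1

1


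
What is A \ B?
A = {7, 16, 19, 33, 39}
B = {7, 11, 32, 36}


Set A = {7, 16, 19, 33, 39}
Set B = {7, 11, 32, 36}
A \ B includes elements in A that are not in B.
Check each element of A:
7 (in B, remove), 16 (not in B, keep), 19 (not in B, keep), 33 (not in B, keep), 39 (not in B, keep)
A \ B = {16, 19, 33, 39}

{16, 19, 33, 39}


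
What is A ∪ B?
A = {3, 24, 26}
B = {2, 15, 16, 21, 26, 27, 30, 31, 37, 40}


Set A = {3, 24, 26}
Set B = {2, 15, 16, 21, 26, 27, 30, 31, 37, 40}
A ∪ B includes all elements in either set.
Elements from A: {3, 24, 26}
Elements from B not already included: {2, 15, 16, 21, 27, 30, 31, 37, 40}
A ∪ B = {2, 3, 15, 16, 21, 24, 26, 27, 30, 31, 37, 40}

{2, 3, 15, 16, 21, 24, 26, 27, 30, 31, 37, 40}
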